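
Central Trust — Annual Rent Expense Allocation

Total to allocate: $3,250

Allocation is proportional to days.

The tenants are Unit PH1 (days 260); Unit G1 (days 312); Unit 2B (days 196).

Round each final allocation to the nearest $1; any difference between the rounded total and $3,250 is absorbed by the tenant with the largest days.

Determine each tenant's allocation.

Sum of days: 768.
Proportional shares: Unit PH1 260/768 × $3,250 = 1,100.26; Unit G1 312/768 × $3,250 = 1,320.31; Unit 2B 196/768 × $3,250 = 829.43.
At nearest $1: Unit PH1 $1,100; Unit G1 $1,320; Unit 2B $829. Sum = $3,249.
Difference $3,250 − $3,249 = +$1 applied to largest days (Unit G1): Unit G1 becomes $1,321.

Unit PH1: $1,100 | Unit G1: $1,321 | Unit 2B: $829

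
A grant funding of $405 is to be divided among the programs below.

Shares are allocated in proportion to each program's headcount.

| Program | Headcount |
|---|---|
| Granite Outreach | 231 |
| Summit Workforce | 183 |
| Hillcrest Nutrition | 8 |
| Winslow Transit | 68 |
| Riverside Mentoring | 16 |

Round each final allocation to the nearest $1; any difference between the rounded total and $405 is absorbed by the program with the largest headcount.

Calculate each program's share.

Combined headcount = 506.
Pro-rata amounts: Granite Outreach 231/506 × $405 = 184.89; Summit Workforce 183/506 × $405 = 146.47; Hillcrest Nutrition 8/506 × $405 = 6.40; Winslow Transit 68/506 × $405 = 54.43; Riverside Mentoring 16/506 × $405 = 12.81.
After rounding ($1): Granite Outreach $185; Summit Workforce $146; Hillcrest Nutrition $6; Winslow Transit $54; Riverside Mentoring $13. Sum = $404.
Difference $405 − $404 = +$1 applied to largest headcount (Granite Outreach): Granite Outreach becomes $186.

Granite Outreach: $186; Summit Workforce: $146; Hillcrest Nutrition: $6; Winslow Transit: $54; Riverside Mentoring: $13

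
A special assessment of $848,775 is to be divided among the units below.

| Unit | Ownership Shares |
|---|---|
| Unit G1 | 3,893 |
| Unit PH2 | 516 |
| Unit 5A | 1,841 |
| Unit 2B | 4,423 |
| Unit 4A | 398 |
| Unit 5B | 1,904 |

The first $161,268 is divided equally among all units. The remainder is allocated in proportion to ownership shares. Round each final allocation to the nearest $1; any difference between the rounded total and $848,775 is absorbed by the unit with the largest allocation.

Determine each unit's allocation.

Unit G1: $233,157 · Unit PH2: $54,219 · Unit 5A: $124,427 · Unit 2B: $261,240 · Unit 4A: $47,967 · Unit 5B: $127,765

First tranche $161,268 split equally: $26,878 each.
Remainder $687,507 by ownership shares (total 12,975): Unit G1 206,278.59 → $206,279; Unit PH2 27,341.32 → $27,341; Unit 5A 97,549.16 → $97,549; Unit 2B 234,361.73 → $234,362; Unit 4A 21,088.85 → $21,089; Unit 5B 100,887.35 → $100,887.
Totals: Unit G1 $26,878 + $206,279 = $233,157; Unit PH2 $26,878 + $27,341 = $54,219; Unit 5A $26,878 + $97,549 = $124,427; Unit 2B $26,878 + $234,362 = $261,240; Unit 4A $26,878 + $21,089 = $47,967; Unit 5B $26,878 + $100,887 = $127,765.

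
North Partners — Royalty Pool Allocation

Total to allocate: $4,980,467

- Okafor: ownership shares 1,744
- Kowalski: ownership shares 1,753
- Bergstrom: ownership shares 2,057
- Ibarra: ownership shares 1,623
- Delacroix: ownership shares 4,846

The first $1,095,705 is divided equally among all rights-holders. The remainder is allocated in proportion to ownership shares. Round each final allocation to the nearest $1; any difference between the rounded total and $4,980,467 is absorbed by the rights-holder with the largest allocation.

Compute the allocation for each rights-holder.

First tranche $1,095,705 split equally: $219,141 each.
Remainder $3,884,762 by ownership shares (total 12,023): Okafor 563,505.36 → $563,505; Kowalski 566,413.36 → $566,413; Bergstrom 664,639.06 → $664,639; Ibarra 524,408.94 → $524,409; Delacroix 1,565,795.28 → $1,565,795.
Rounding difference +$1 on remainder applied to Delacroix.
Totals: Okafor $219,141 + $563,505 = $782,646; Kowalski $219,141 + $566,413 = $785,554; Bergstrom $219,141 + $664,639 = $883,780; Ibarra $219,141 + $524,409 = $743,550; Delacroix $219,141 + $1,565,796 = $1,784,937.

Okafor: $782,646 | Kowalski: $785,554 | Bergstrom: $883,780 | Ibarra: $743,550 | Delacroix: $1,784,937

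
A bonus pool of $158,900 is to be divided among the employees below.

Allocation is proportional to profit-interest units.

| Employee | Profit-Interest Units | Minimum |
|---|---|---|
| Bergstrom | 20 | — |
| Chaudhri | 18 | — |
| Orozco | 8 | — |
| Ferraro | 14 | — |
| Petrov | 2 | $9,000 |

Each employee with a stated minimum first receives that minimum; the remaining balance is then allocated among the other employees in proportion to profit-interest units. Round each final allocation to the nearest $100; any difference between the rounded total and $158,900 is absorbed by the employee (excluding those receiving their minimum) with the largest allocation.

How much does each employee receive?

Bergstrom: $49,900 | Chaudhri: $45,000 | Orozco: $20,000 | Ferraro: $35,000 | Petrov: $9,000

Fund the minimums — Petrov $9,000. Remaining pool $149,900.
Remaining pool split over remaining profit-interest units 60: Bergstrom 49,966.67 → $50,000; Chaudhri 44,970.00 → $45,000; Orozco 19,986.67 → $20,000; Ferraro 34,976.67 → $35,000.
Rounding difference −$100 applied to Bergstrom → $49,900.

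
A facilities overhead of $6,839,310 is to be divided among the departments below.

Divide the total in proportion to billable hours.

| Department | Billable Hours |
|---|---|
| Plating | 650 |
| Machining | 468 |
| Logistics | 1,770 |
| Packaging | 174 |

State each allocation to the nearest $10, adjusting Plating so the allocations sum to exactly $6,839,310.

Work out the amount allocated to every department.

Sum of billable hours: 3,062.
Pro-rata amounts: Plating 650/3,062 × $6,839,310 = 1,451,845.69; Machining 468/3,062 × $6,839,310 = 1,045,328.90; Logistics 1,770/3,062 × $6,839,310 = 3,953,487.49; Packaging 174/3,062 × $6,839,310 = 388,647.92.
After rounding ($10): Plating $1,451,850; Machining $1,045,330; Logistics $3,953,490; Packaging $388,650. Sum = $6,839,320.
Difference $6,839,310 − $6,839,320 = −$10 applied to Plating: Plating becomes $1,451,840.

Plating: $1,451,840 | Machining: $1,045,330 | Logistics: $3,953,490 | Packaging: $388,650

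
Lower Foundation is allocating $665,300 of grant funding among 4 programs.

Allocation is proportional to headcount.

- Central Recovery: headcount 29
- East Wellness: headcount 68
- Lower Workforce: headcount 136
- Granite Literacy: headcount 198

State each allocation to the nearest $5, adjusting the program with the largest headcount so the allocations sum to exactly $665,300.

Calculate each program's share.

Central Recovery: $44,765 | East Wellness: $104,965 | Lower Workforce: $209,930 | Granite Literacy: $305,640

Total headcount = 29 + 68 + 136 + 198 = 431.
Proportional shares: Central Recovery 44,764.97; East Wellness 104,966.13; Lower Workforce 209,932.25; Granite Literacy 305,636.66.
Rounded to nearest $5: Central Recovery $44,765; East Wellness $104,965; Lower Workforce $209,930; Granite Literacy $305,635. Sum = $665,295.
Difference $665,300 − $665,295 = +$5 applied to largest headcount (Granite Literacy): Granite Literacy becomes $305,640.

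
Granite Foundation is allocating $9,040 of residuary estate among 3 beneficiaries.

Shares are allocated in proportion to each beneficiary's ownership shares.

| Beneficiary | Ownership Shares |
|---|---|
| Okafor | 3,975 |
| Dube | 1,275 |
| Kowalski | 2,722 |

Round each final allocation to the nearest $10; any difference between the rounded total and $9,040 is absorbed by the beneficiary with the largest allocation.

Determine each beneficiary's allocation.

Combined ownership shares = 7,972.
Proportional shares: Okafor 3,975/7,972 × $9,040 = 4,507.53; Dube 1,275/7,972 × $9,040 = 1,445.81; Kowalski 2,722/7,972 × $9,040 = 3,086.66.
At nearest $10: Okafor $4,510; Dube $1,450; Kowalski $3,090. Sum = $9,050.
Difference $9,040 − $9,050 = −$10 applied to largest allocation (Okafor): Okafor becomes $4,500.

Okafor: $4,500; Dube: $1,450; Kowalski: $3,090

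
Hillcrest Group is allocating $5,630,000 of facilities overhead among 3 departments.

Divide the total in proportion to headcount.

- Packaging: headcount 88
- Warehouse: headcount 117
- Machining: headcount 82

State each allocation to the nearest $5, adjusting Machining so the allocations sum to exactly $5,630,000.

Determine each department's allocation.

Total headcount = 287.
Raw shares: Packaging 88/287 × $5,630,000 = 1,726,271.78; Warehouse 117/287 × $5,630,000 = 2,295,156.79; Machining 82/287 × $5,630,000 = 1,608,571.43.
Rounded to nearest $5: Packaging $1,726,270; Warehouse $2,295,155; Machining $1,608,570. Sum = $5,629,995.
Difference $5,630,000 − $5,629,995 = +$5 applied to Machining: Machining becomes $1,608,575.

Packaging: $1,726,270 · Warehouse: $2,295,155 · Machining: $1,608,575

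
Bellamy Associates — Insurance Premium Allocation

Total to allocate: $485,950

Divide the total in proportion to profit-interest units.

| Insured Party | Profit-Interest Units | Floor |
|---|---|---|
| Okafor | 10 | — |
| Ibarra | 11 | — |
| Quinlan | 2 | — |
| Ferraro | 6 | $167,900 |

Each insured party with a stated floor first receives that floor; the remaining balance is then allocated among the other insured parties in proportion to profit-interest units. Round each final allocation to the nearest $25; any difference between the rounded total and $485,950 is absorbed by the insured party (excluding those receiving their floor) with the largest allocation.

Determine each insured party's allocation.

Okafor: $138,275 · Ibarra: $152,125 · Quinlan: $27,650 · Ferraro: $167,900

Minimums first: Ferraro $167,900. Remaining pool $318,050.
Remaining pool split over remaining profit-interest units 23: Okafor 138,282.61 → $138,275; Ibarra 152,110.87 → $152,100; Quinlan 27,656.52 → $27,650.
Rounding difference +$25 applied to Ibarra → $152,125.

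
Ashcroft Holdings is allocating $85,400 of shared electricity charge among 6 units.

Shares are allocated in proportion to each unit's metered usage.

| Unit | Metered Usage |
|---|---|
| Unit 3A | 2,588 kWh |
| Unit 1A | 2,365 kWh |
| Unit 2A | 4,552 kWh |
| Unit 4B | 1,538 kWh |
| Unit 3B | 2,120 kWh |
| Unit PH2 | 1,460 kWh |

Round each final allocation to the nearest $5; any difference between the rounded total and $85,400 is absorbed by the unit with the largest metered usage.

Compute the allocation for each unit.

Unit 3A: $15,115 · Unit 1A: $13,810 · Unit 2A: $26,590 · Unit 4B: $8,980 · Unit 3B: $12,380 · Unit PH2: $8,525

Metered usage total: 2,588 + 2,365 + 4,552 + 1,538 + 2,120 + 1,460 = 14,623.
Pro-rata amounts: Unit 3A 15,114.22; Unit 1A 13,811.87; Unit 2A 26,584.20; Unit 4B 8,982.10; Unit 3B 12,381.04; Unit PH2 8,526.57.
Rounded to nearest $5: Unit 3A $15,115; Unit 1A $13,810; Unit 2A $26,585; Unit 4B $8,980; Unit 3B $12,380; Unit PH2 $8,525. Sum = $85,395.
Difference $85,400 − $85,395 = +$5 applied to largest metered usage (Unit 2A): Unit 2A becomes $26,590.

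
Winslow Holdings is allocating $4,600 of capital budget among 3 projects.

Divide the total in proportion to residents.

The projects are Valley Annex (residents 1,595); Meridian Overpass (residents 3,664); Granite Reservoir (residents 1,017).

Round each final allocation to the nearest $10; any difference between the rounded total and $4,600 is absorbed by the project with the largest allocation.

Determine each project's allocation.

Valley Annex: $1,170; Meridian Overpass: $2,680; Granite Reservoir: $750

Sum of residents: 6,276.
Pro-rata amounts: Valley Annex 1,595/6,276 × $4,600 = 1,169.06; Meridian Overpass 3,664/6,276 × $4,600 = 2,685.53; Granite Reservoir 1,017/6,276 × $4,600 = 745.41.
After rounding ($10): Valley Annex $1,170; Meridian Overpass $2,690; Granite Reservoir $750. Sum = $4,610.
Difference $4,600 − $4,610 = −$10 applied to largest allocation (Meridian Overpass): Meridian Overpass becomes $2,680.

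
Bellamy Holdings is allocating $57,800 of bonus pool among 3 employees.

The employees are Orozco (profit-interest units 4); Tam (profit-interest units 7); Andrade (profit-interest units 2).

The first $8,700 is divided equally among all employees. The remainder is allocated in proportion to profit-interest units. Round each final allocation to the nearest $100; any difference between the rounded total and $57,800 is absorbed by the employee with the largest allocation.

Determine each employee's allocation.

$8,700 shared equally gives $2,900 per employee.
Remainder $49,100 by profit-interest units (total 13): Orozco 15,107.69 → $15,100; Tam 26,438.46 → $26,400; Andrade 7,553.85 → $7,600.
Totals: Orozco $2,900 + $15,100 = $18,000; Tam $2,900 + $26,400 = $29,300; Andrade $2,900 + $7,600 = $10,500.

Orozco: $18,000 | Tam: $29,300 | Andrade: $10,500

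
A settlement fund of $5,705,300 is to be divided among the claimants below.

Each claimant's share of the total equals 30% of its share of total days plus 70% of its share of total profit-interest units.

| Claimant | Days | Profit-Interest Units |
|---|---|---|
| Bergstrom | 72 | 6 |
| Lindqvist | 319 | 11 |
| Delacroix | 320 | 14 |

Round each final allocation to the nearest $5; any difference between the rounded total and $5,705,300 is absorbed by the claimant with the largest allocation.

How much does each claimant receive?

Bergstrom: $946,300 | Lindqvist: $2,185,050 | Delacroix: $2,573,950

Totals — days 711, profit-interest units 31.
Combined weights (30% days + 70% profit-interest units): Bergstrom 0.1659; Lindqvist 0.3830; Delacroix 0.4512.
Raw shares: Bergstrom 946,301.70; Lindqvist 2,185,051.47; Delacroix 2,573,946.83.
At nearest $5: Bergstrom $946,300; Lindqvist $2,185,050; Delacroix $2,573,945. Sum = $5,705,295.
Difference $5,705,300 − $5,705,295 = +$5 applied to largest allocation (Delacroix): Delacroix becomes $2,573,950.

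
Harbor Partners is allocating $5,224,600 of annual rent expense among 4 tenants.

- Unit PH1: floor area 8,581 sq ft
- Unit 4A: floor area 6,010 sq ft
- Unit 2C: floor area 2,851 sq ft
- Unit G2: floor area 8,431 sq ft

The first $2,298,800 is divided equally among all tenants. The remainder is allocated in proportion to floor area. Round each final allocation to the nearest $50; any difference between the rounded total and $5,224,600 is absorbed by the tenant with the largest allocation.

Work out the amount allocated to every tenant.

Unit PH1: $1,545,050; Unit 4A: $1,254,350; Unit 2C: $897,100; Unit G2: $1,528,100

Equal tier: $2,298,800 ÷ 4 = $574,700 apiece.
Remainder $2,925,800 by floor area (total 25,873): Unit PH1 970,366.40 → $970,350; Unit 4A 679,629.65 → $679,650; Unit 2C 322,400.02 → $322,400; Unit G2 953,403.93 → $953,400.
Totals: Unit PH1 $574,700 + $970,350 = $1,545,050; Unit 4A $574,700 + $679,650 = $1,254,350; Unit 2C $574,700 + $322,400 = $897,100; Unit G2 $574,700 + $953,400 = $1,528,100.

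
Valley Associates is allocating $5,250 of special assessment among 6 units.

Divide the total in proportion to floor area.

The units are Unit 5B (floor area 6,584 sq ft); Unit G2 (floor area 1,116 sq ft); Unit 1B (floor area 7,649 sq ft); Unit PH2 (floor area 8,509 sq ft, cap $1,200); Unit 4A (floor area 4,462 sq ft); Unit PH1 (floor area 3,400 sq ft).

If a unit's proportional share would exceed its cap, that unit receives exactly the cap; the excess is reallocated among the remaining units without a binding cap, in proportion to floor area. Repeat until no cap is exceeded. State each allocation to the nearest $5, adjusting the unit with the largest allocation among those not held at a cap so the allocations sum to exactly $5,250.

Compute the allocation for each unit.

Combined floor area = 31,720.
Proportional shares (ignoring caps): Unit 5B 1,089.72; Unit G2 184.71; Unit 1B 1,265.99; Unit PH2 1,408.33; Unit 4A 738.51; Unit PH1 562.74.
Cap binds for Unit PH2 ($1,200); balance $4,050 reallocated over remaining floor area 23,211.
Shares after redistribution: Unit 5B 1,148.82 → $1,150; Unit G2 194.73 → $195; Unit 1B 1,334.65 → $1,335; Unit 4A 778.56 → $780; Unit PH1 593.25 → $595.
Rounding difference −$5 applied to Unit 1B → $1,330.

Unit 5B: $1,150 | Unit G2: $195 | Unit 1B: $1,330 | Unit PH2: $1,200 | Unit 4A: $780 | Unit PH1: $595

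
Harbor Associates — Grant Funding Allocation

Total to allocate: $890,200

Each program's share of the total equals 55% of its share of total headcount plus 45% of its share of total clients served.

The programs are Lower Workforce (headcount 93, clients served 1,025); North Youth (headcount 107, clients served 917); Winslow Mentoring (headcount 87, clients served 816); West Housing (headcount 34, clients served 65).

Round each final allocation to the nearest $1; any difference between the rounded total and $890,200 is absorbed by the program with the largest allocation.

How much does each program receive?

Totals — headcount 321, clients served 2,823.
Combined weights (55% headcount + 45% clients served): Lower Workforce 0.3227; North Youth 0.3295; Winslow Mentoring 0.2791; West Housing 0.0686.
Raw shares: Lower Workforce 287,299.41; North Youth 293,327.68; Winslow Mentoring 248,490.26; West Housing 61,082.65.
Rounded to nearest $1: Lower Workforce $287,299; North Youth $293,328; Winslow Mentoring $248,490; West Housing $61,083. Sum = $890,200.
No rounding difference to absorb.

Lower Workforce: $287,299; North Youth: $293,328; Winslow Mentoring: $248,490; West Housing: $61,083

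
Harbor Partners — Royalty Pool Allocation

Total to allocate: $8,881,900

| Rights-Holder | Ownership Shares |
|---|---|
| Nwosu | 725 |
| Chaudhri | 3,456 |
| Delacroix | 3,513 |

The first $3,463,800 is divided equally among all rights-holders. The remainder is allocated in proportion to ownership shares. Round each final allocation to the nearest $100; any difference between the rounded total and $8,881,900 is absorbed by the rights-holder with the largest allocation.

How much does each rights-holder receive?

$3,463,800 shared equally gives $1,154,600 per rights-holder.
Remainder $5,418,100 by ownership shares (total 7,694): Nwosu 510,543.61 → $510,500; Chaudhri 2,433,708.55 → $2,433,700; Delacroix 2,473,847.84 → $2,473,800.
Rounding difference +$100 on remainder applied to Delacroix.
Totals: Nwosu $1,154,600 + $510,500 = $1,665,100; Chaudhri $1,154,600 + $2,433,700 = $3,588,300; Delacroix $1,154,600 + $2,473,900 = $3,628,500.

Nwosu: $1,665,100 · Chaudhri: $3,588,300 · Delacroix: $3,628,500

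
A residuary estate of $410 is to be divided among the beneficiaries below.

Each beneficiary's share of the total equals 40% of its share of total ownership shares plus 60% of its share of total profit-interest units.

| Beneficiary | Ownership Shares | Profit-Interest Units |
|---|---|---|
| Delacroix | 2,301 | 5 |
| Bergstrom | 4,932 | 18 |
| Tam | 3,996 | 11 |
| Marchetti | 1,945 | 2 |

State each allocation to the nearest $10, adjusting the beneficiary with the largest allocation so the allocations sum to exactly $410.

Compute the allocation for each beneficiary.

Delacroix: $60 · Bergstrom: $190 · Tam: $120 · Marchetti: $40

Totals — ownership shares 13,174, profit-interest units 36.
Combined weights (40% ownership shares + 60% profit-interest units): Delacroix 0.1532; Bergstrom 0.4497; Tam 0.3047; Marchetti 0.0924.
Raw shares: Delacroix 62.81; Bergstrom 184.40; Tam 124.91; Marchetti 37.88.
After rounding ($10): Delacroix $60; Bergstrom $180; Tam $120; Marchetti $40. Sum = $400.
Difference $410 − $400 = +$10 applied to largest allocation (Bergstrom): Bergstrom becomes $190.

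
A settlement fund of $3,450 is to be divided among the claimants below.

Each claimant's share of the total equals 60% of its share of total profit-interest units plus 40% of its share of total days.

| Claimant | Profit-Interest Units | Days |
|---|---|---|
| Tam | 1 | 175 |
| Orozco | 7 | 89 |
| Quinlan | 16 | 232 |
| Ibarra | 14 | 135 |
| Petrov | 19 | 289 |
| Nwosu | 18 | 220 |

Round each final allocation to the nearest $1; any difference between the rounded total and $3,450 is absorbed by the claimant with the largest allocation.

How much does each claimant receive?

Tam: $239 · Orozco: $301 · Quinlan: $722 · Ibarra: $550 · Petrov: $875 · Nwosu: $763

Profit-interest units total 75; days total 1,140.
Combined weights (60% profit-interest units + 40% days): Tam 0.0694; Orozco 0.0872; Quinlan 0.2094; Ibarra 0.1594; Petrov 0.2534; Nwosu 0.2212.
Proportional shares: Tam 239.44; Orozco 300.94; Quinlan 722.44; Ibarra 549.82; Petrov 874.24; Nwosu 763.12.
After rounding ($1): Tam $239; Orozco $301; Quinlan $722; Ibarra $550; Petrov $874; Nwosu $763. Sum = $3,449.
Difference $3,450 − $3,449 = +$1 applied to largest allocation (Petrov): Petrov becomes $875.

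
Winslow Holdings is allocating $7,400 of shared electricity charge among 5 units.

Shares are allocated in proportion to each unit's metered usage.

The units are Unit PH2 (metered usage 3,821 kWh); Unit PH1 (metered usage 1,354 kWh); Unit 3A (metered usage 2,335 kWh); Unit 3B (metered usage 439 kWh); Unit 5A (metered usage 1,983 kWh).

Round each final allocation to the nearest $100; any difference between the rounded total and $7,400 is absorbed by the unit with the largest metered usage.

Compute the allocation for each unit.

Combined metered usage = 9,932.
Proportional shares: Unit PH2 3,821/9,932 × $7,400 = 2,846.90; Unit PH1 1,354/9,932 × $7,400 = 1,008.82; Unit 3A 2,335/9,932 × $7,400 = 1,739.73; Unit 3B 439/9,932 × $7,400 = 327.08; Unit 5A 1,983/9,932 × $7,400 = 1,477.47.
Rounded to nearest $100: Unit PH2 $2,800; Unit PH1 $1,000; Unit 3A $1,700; Unit 3B $300; Unit 5A $1,500. Sum = $7,300.
Difference $7,400 − $7,300 = +$100 applied to largest metered usage (Unit PH2): Unit PH2 becomes $2,900.

Unit PH2: $2,900 · Unit PH1: $1,000 · Unit 3A: $1,700 · Unit 3B: $300 · Unit 5A: $1,500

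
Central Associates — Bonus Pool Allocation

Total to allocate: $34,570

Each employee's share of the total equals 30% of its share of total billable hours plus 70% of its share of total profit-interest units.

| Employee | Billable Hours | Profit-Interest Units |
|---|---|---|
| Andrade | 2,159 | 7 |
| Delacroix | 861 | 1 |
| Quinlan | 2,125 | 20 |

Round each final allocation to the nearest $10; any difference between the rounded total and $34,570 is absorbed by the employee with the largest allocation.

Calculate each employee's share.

Andrade: $10,400 · Delacroix: $2,600 · Quinlan: $21,570

Billable hours total 5,145; profit-interest units total 28.
Composite weights (30% billable hours + 70% profit-interest units): Andrade 0.3009; Delacroix 0.0752; Quinlan 0.6239.
Pro-rata amounts: Andrade 10,401.74; Delacroix 2,599.81; Quinlan 21,568.45.
After rounding ($10): Andrade $10,400; Delacroix $2,600; Quinlan $21,570. Sum = $34,570.
Rounded total matches; no reconciliation needed.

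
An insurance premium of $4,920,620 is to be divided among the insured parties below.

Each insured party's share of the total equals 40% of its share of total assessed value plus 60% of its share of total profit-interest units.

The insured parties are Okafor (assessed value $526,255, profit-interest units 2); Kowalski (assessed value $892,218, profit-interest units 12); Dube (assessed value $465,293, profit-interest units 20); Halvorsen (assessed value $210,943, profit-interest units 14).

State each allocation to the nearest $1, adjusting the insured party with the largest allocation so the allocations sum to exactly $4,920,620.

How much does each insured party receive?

Okafor: $617,500; Kowalski: $1,576,446; Dube: $1,667,357; Halvorsen: $1,059,317

Assessed value total 2,094,709; profit-interest units total 48.
Combined weights (40% assessed value + 60% profit-interest units): Okafor 0.1255; Kowalski 0.3204; Dube 0.3389; Halvorsen 0.2153.
Proportional shares: Okafor 617,499.63; Kowalski 1,576,446.34; Dube 1,667,357.502; Halvorsen 1,059,316.53.
At nearest $1: Okafor $617,500; Kowalski $1,576,446; Dube $1,667,358; Halvorsen $1,059,317. Sum = $4,920,621.
Difference $4,920,620 − $4,920,621 = −$1 applied to largest allocation (Dube): Dube becomes $1,667,357.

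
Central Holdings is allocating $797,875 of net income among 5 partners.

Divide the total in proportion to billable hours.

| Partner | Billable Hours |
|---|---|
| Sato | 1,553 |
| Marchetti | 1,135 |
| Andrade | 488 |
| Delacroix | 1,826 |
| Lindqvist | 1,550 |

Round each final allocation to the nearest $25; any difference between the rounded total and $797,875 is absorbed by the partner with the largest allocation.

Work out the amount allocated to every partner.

Sato: $189,125; Marchetti: $138,225; Andrade: $59,425; Delacroix: $222,350; Lindqvist: $188,750

Billable hours total: 6,552.
Unrounded shares: Sato 1,553/6,552 × $797,875 = 189,117.81; Marchetti 1,135/6,552 × $797,875 = 138,215.53; Andrade 488/6,552 × $797,875 = 59,426.59; Delacroix 1,826/6,552 × $797,875 = 222,362.60; Lindqvist 1,550/6,552 × $797,875 = 188,752.48.
After rounding ($25): Sato $189,125; Marchetti $138,225; Andrade $59,425; Delacroix $222,375; Lindqvist $188,750. Sum = $797,900.
Difference $797,875 − $797,900 = −$25 applied to largest allocation (Delacroix): Delacroix becomes $222,350.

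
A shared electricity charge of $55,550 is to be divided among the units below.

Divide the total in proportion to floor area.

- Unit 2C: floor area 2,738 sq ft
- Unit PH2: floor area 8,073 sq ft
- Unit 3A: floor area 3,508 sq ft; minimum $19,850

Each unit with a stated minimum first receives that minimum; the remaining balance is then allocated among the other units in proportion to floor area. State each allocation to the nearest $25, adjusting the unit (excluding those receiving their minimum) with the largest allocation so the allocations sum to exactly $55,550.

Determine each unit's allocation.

Guaranteed amounts: Unit 3A $19,850. Remaining pool $35,700.
Remaining pool split over remaining floor area 10,811: Unit 2C 9,041.40 → $9,050; Unit PH2 26,658.60 → $26,650.

Unit 2C: $9,050; Unit PH2: $26,650; Unit 3A: $19,850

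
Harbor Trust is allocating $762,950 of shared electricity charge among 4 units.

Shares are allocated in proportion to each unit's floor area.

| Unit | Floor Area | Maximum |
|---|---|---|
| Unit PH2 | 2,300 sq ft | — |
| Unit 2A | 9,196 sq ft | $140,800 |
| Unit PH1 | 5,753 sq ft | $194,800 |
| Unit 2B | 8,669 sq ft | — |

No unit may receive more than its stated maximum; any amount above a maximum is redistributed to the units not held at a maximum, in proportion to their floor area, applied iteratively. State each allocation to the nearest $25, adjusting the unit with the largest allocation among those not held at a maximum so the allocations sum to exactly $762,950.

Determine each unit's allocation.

Unit PH2: $89,600; Unit 2A: $140,800; Unit PH1: $194,800; Unit 2B: $337,750

Sum of floor area: 25,918.
Pro-rata shares before constraints: Unit PH2 67,705.26; Unit 2A 270,703.30; Unit PH1 169,351.47; Unit 2B 255,189.97.
Held at cap: Unit 2A ($140,800); remaining pool $622,150 reallocated over remaining floor area 16,722.
Held at cap: Unit PH1 ($194,800); remaining pool $427,350 reallocated over remaining floor area 10,969.
Remaining shares: Unit PH2 89,607.53 → $89,600; Unit 2B 337,742.47 → $337,750.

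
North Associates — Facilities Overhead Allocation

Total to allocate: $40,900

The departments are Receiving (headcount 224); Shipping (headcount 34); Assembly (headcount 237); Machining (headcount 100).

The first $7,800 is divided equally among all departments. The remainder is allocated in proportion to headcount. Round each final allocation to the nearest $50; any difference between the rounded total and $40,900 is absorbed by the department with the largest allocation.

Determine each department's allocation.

$7,800 shared equally gives $1,950 per department.
Remainder $33,100 by headcount (total 595): Receiving 12,461.18 → $12,450; Shipping 1,891.43 → $1,900; Assembly 13,184.37 → $13,200; Machining 5,563.03 → $5,550.
Totals: Receiving $1,950 + $12,450 = $14,400; Shipping $1,950 + $1,900 = $3,850; Assembly $1,950 + $13,200 = $15,150; Machining $1,950 + $5,550 = $7,500.

Receiving: $14,400 | Shipping: $3,850 | Assembly: $15,150 | Machining: $7,500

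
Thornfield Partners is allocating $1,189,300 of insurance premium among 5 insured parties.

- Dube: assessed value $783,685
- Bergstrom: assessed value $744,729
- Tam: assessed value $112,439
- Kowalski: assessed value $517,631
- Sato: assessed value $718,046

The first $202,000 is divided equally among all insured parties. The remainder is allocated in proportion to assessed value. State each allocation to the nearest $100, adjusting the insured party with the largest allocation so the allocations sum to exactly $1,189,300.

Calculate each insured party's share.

First tranche $202,000 split equally: $40,400 each.
Remainder $987,300 by assessed value (total 2,876,530): Dube 268,981.10 → $269,000; Bergstrom 255,610.39 → $255,600; Tam 38,591.99 → $38,600; Kowalski 177,664.44 → $177,700; Sato 246,452.08 → $246,500.
Rounding difference −$100 on remainder applied to Dube.
Totals: Dube $40,400 + $268,900 = $309,300; Bergstrom $40,400 + $255,600 = $296,000; Tam $40,400 + $38,600 = $79,000; Kowalski $40,400 + $177,700 = $218,100; Sato $40,400 + $246,500 = $286,900.

Dube: $309,300; Bergstrom: $296,000; Tam: $79,000; Kowalski: $218,100; Sato: $286,900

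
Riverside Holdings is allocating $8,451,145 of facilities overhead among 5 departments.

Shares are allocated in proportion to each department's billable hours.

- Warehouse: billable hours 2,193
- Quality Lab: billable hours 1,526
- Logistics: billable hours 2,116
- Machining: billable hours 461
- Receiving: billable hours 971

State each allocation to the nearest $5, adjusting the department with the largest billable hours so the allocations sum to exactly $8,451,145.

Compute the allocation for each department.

Warehouse: $2,550,340 | Quality Lab: $1,774,660 | Logistics: $2,460,800 | Machining: $536,120 | Receiving: $1,129,225

Combined billable hours = 2,193 + 1,526 + 2,116 + 461 + 971 = 7,267.
Pro-rata amounts: Warehouse 2,550,345.53; Quality Lab 1,774,659.04; Logistics 2,460,798.52; Machining 536,119.15; Receiving 1,129,222.76.
Rounded to nearest $5: Warehouse $2,550,345; Quality Lab $1,774,660; Logistics $2,460,800; Machining $536,120; Receiving $1,129,225. Sum = $8,451,150.
Difference $8,451,145 − $8,451,150 = −$5 applied to largest billable hours (Warehouse): Warehouse becomes $2,550,340.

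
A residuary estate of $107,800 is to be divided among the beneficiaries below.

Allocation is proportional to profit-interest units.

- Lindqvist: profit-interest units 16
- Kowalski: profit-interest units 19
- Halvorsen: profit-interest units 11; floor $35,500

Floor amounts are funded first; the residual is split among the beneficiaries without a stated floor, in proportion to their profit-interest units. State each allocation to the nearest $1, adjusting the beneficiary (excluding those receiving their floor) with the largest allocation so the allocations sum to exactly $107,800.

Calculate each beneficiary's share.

Lindqvist: $33,051 | Kowalski: $39,249 | Halvorsen: $35,500

Minimums first: Halvorsen $35,500. Remaining pool $72,300.
Remaining pool split over remaining profit-interest units 35: Lindqvist 33,051.43 → $33,051; Kowalski 39,248.57 → $39,249.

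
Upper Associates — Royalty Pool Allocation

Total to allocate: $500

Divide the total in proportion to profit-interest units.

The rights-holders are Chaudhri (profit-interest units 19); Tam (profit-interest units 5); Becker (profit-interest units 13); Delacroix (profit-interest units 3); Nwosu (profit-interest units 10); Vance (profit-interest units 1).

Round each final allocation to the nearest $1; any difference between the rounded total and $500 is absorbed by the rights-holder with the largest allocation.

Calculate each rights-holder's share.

Chaudhri: $187 · Tam: $49 · Becker: $127 · Delacroix: $29 · Nwosu: $98 · Vance: $10

Total profit-interest units = 51.
Pro-rata amounts: Chaudhri 19/51 × $500 = 186.27; Tam 5/51 × $500 = 49.02; Becker 13/51 × $500 = 127.45; Delacroix 3/51 × $500 = 29.41; Nwosu 10/51 × $500 = 98.04; Vance 1/51 × $500 = 9.80.
After rounding ($1): Chaudhri $186; Tam $49; Becker $127; Delacroix $29; Nwosu $98; Vance $10. Sum = $499.
Difference $500 − $499 = +$1 applied to largest allocation (Chaudhri): Chaudhri becomes $187.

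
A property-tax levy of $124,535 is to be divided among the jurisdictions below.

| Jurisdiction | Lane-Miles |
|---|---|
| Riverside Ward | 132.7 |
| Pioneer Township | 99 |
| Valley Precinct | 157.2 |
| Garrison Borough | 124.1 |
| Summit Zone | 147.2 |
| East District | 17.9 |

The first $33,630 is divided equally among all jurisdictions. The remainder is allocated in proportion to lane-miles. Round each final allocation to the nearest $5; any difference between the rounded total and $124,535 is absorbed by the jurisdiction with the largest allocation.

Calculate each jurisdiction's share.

First tranche $33,630 split equally: $5,605 each.
Remainder $90,905 by lane-miles (total 678.1): Riverside Ward 17,789.55 → $17,790; Pioneer Township 13,271.78 → $13,270; Valley Precinct 21,073.98 → $21,075; Garrison Borough 16,636.65 → $16,635; Summit Zone 19,733.40 → $19,735; East District 2,399.65 → $2,400.
Totals: Riverside Ward $5,605 + $17,790 = $23,395; Pioneer Township $5,605 + $13,270 = $18,875; Valley Precinct $5,605 + $21,075 = $26,680; Garrison Borough $5,605 + $16,635 = $22,240; Summit Zone $5,605 + $19,735 = $25,340; East District $5,605 + $2,400 = $8,005.

Riverside Ward: $23,395 · Pioneer Township: $18,875 · Valley Precinct: $26,680 · Garrison Borough: $22,240 · Summit Zone: $25,340 · East District: $8,005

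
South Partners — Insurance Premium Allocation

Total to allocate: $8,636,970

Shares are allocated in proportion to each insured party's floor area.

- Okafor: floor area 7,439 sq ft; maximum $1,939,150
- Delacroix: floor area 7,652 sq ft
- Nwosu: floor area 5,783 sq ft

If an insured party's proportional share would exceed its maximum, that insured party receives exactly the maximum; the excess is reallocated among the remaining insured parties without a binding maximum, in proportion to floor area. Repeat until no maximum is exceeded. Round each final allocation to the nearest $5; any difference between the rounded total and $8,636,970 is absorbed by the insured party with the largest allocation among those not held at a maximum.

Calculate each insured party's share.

Combined floor area = 20,874.
Proportional shares (ignoring caps): Okafor 3,078,011.87; Delacroix 3,166,144.22; Nwosu 2,392,813.91.
Capped: Okafor ($1,939,150); balance $6,697,820 reallocated over remaining floor area 13,435.
Redistributed shares: Delacroix 3,814,791.12 → $3,814,790; Nwosu 2,883,028.88 → $2,883,030.

Okafor: $1,939,150; Delacroix: $3,814,790; Nwosu: $2,883,030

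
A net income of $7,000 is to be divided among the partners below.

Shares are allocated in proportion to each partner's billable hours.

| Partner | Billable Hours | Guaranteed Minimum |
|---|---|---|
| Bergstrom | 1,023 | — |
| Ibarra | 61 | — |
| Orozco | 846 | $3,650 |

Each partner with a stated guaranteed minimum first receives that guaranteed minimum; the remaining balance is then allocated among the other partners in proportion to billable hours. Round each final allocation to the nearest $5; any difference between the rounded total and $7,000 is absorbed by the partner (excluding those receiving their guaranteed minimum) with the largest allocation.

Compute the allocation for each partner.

Bergstrom: $3,160 | Ibarra: $190 | Orozco: $3,650

Fund the minimums — Orozco $3,650. Balance $3,350.
Balance split over remaining billable hours 1,084: Bergstrom 3,161.49 → $3,160; Ibarra 188.51 → $190.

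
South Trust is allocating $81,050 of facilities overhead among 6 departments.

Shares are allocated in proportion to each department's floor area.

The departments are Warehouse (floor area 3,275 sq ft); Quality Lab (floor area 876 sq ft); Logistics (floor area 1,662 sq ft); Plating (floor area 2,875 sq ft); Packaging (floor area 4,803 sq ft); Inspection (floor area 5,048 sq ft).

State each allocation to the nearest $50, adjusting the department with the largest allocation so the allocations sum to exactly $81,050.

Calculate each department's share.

Combined floor area = 18,539.
Pro-rata amounts: Warehouse 3,275/18,539 × $81,050 = 14,317.86; Quality Lab 876/18,539 × $81,050 = 3,829.75; Logistics 1,662/18,539 × $81,050 = 7,266.04; Plating 2,875/18,539 × $81,050 = 12,569.11; Packaging 4,803/18,539 × $81,050 = 20,998.07; Inspection 5,048/18,539 × $81,050 = 22,069.17.
After rounding ($50): Warehouse $14,300; Quality Lab $3,850; Logistics $7,250; Plating $12,550; Packaging $21,000; Inspection $22,050. Sum = $81,000.
Difference $81,050 − $81,000 = +$50 applied to largest allocation (Inspection): Inspection becomes $22,100.

Warehouse: $14,300; Quality Lab: $3,850; Logistics: $7,250; Plating: $12,550; Packaging: $21,000; Inspection: $22,100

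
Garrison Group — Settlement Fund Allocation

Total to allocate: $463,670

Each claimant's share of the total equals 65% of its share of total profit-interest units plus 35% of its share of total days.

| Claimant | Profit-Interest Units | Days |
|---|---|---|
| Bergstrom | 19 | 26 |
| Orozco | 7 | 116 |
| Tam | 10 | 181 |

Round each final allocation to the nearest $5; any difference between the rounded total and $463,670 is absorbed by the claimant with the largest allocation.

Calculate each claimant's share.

Profit-interest units total 36; days total 323.
Blended shares (65% profit-interest units + 35% days): Bergstrom 0.3712; Orozco 0.2521; Tam 0.3767.
Raw shares: Bergstrom 172,127.72; Orozco 116,884.48; Tam 174,657.81.
Rounded to nearest $5: Bergstrom $172,130; Orozco $116,885; Tam $174,660. Sum = $463,675.
Difference $463,670 − $463,675 = −$5 applied to largest allocation (Tam): Tam becomes $174,655.

Bergstrom: $172,130; Orozco: $116,885; Tam: $174,655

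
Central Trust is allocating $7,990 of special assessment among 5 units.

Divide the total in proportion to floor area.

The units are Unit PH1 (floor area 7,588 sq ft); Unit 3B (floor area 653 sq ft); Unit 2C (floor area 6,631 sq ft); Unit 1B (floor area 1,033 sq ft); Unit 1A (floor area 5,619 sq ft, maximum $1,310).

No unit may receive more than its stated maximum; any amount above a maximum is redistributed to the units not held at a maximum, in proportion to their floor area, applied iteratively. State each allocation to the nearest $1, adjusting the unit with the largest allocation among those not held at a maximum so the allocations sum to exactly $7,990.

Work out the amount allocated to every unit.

Total floor area = 21,524.
Proportional shares (ignoring caps): Unit PH1 2,816.77; Unit 3B 242.40; Unit 2C 2,461.52; Unit 1B 383.46; Unit 1A 2,085.85.
Cap binds for Unit 1A ($1,310); residual $6,680 reallocated over remaining floor area 15,905.
Shares after redistribution: Unit PH1 3,186.91 → $3,187; Unit 3B 274.26 → $274; Unit 2C 2,784.98 → $2,785; Unit 1B 433.85 → $434.

Unit PH1: $3,187; Unit 3B: $274; Unit 2C: $2,785; Unit 1B: $434; Unit 1A: $1,310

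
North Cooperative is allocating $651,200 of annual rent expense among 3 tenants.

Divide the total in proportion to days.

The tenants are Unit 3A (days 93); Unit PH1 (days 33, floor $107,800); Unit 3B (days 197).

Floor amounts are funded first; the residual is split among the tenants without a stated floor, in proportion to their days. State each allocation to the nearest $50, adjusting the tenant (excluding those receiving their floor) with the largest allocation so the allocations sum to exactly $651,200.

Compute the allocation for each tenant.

Guaranteed amounts: Unit PH1 $107,800. Balance $543,400.
Balance split over remaining days 290: Unit 3A 174,262.76 → $174,250; Unit 3B 369,137.24 → $369,150.

Unit 3A: $174,250; Unit PH1: $107,800; Unit 3B: $369,150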